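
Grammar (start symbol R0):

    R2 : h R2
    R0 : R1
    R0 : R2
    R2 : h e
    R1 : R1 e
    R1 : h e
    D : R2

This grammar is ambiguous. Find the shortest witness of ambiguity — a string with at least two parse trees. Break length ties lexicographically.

length 2: h e has 2 parse trees

Two derivations of h e:
  R0 ⇒ R1 ⇒ h e
  R0 ⇒ R2 ⇒ h e

h e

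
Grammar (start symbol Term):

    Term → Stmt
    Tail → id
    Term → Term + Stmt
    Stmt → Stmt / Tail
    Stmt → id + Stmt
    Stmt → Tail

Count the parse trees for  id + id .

Parse trees for id + id:
  [Term [Stmt id + [Stmt [Tail id]]]]
  [Term [Term [Stmt [Tail id]]] + [Stmt [Tail id]]]

2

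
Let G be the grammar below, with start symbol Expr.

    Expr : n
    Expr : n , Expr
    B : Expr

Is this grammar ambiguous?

Unambiguous

Only Expr is reachable from Expr; ignoring the rest: The reachable grammar is A → atom sep A | atom. Each atom is followed by either the separator (recurse) or end-of-string (stop) — no choice point.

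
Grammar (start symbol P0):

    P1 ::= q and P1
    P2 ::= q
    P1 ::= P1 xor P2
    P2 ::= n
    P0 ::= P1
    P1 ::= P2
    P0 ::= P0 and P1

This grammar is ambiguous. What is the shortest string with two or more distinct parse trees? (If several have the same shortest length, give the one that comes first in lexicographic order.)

length 1: no string has ≥2 trees
length 3: q and n has 2 parse trees

Two derivations of q and n:
  P0 ⇒ P1 ⇒ q and P1 ⇒ q and P2 ⇒ q and n
  P0 ⇒ P0 and P1 ⇒ P1 and P1 ⇒ P2 and P1 ⇒ q and P1 ⇒ q and P2 ⇒ q and n

q and n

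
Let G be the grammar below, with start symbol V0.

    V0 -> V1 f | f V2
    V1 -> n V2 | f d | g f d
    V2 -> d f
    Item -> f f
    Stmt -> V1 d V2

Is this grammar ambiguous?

Witness: f d f

Derivation 1: V0 ⇒ V1 f ⇒ f d f
Derivation 2: V0 ⇒ f V2 ⇒ f d f

Two distinct leftmost derivations for the same string.

Ambiguous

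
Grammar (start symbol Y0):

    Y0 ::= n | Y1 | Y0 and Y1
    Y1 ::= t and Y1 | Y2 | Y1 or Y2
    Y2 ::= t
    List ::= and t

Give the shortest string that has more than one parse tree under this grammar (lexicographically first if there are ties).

t and t

length 1: no string has ≥2 trees
length 3: t and t has 2 parse trees

Two derivations of t and t:
  Y0 ⇒ Y1 ⇒ t and Y1 ⇒ t and Y2 ⇒ t and t
  Y0 ⇒ Y0 and Y1 ⇒ Y1 and Y1 ⇒ Y2 and Y1 ⇒ t and Y1 ⇒ t and Y2 ⇒ t and t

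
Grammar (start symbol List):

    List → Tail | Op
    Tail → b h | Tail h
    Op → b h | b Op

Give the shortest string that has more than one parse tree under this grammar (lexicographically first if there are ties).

b h

length 2: b h has 2 parse trees

Two derivations of b h:
  List ⇒ Tail ⇒ b h
  List ⇒ Op ⇒ b h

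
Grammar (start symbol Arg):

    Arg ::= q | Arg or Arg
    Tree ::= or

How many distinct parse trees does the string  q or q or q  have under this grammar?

2

Parse trees for q or q or q:
  [Arg [Arg q] or [Arg [Arg q] or [Arg q]]]
  [Arg [Arg [Arg q] or [Arg q]] or [Arg q]]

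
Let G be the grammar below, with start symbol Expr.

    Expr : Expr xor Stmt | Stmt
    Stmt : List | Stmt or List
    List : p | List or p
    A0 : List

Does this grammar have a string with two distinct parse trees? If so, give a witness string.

Witness: p or p

Derivation 1: Expr ⇒ Stmt ⇒ List ⇒ List or p ⇒ p or p
Derivation 2: Expr ⇒ Stmt ⇒ Stmt or List ⇒ List or List ⇒ p or List ⇒ p or p

Two distinct leftmost derivations for the same string.

Ambiguous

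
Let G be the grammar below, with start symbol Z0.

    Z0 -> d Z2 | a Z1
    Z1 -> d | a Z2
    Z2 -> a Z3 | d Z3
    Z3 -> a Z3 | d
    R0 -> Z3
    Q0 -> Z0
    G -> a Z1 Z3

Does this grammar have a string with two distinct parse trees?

Unambiguous

Only Z0, Z1, Z2, Z3 are reachable from Z0; ignoring the rest: Restricted to the reachable nonterminals, every rule has the form A → t or A → t B, and no two rules for the same A share a first terminal. The grammar encodes a DFA — one run per string.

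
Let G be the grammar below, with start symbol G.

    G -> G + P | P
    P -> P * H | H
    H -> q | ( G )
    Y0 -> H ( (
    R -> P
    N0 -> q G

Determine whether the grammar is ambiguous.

Only G, P, H are reachable from G; ignoring the rest: This is a standard precedence ladder (G over P over H), with each level left-recursive on its own operator ('+' at G, '*' at P). That structure is LR(1), hence unambiguous.

Unambiguous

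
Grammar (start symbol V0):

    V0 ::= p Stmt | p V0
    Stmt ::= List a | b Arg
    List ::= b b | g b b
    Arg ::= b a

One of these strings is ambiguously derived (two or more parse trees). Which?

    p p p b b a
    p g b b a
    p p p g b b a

p p p b b a

p p p b b a: 2 trees
p g b b a: 1 tree
p p p g b b a: 1 tree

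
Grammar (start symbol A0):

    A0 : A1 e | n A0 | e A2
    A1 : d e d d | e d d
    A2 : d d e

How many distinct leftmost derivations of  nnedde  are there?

Parse trees for nnedde:
  [A0 n [A0 n [A0 [A1 e d d] e]]]
  [A0 n [A0 n [A0 e [A2 d d e]]]]

2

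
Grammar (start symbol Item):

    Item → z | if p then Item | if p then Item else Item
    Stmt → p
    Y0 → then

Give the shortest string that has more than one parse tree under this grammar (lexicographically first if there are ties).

if p then if p then z else z

length 1: no string has ≥2 trees
length 4: no string has ≥2 trees
length 6: no string has ≥2 trees
length 7: no string has ≥2 trees
length 9: if p then if p then z else z has 2 parse trees

Two derivations of if p then if p then z else z:
  Item ⇒ if p then Item ⇒ if p then if p then Item else Item ⇒ if p then if p then z else Item ⇒ if p then if p then z else z
  Item ⇒ if p then Item else Item ⇒ if p then if p then Item else Item ⇒ if p then if p then z else Item ⇒ if p then if p then z else z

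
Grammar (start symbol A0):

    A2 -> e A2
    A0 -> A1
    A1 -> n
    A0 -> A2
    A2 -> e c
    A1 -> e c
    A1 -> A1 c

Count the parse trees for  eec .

Parse trees for eec:
  [A0 [A2 e [A2 e c]]]

1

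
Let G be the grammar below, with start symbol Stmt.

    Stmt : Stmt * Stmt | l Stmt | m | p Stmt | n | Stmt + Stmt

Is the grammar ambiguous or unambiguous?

Witness: l m * m

Derivation 1: Stmt ⇒ Stmt * Stmt ⇒ l Stmt * Stmt ⇒ l m * Stmt ⇒ l m * m
Derivation 2: Stmt ⇒ l Stmt ⇒ l Stmt * Stmt ⇒ l m * Stmt ⇒ l m * m

Two distinct leftmost derivations for the same string.

Ambiguous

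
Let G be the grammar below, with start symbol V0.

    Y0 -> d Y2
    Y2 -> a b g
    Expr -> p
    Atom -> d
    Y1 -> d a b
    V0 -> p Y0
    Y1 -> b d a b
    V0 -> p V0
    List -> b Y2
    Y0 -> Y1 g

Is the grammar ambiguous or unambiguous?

Witness: p d a b g

Derivation 1: V0 ⇒ p Y0 ⇒ p d Y2 ⇒ p d a b g
Derivation 2: V0 ⇒ p Y0 ⇒ p Y1 g ⇒ p d a b g

Two distinct leftmost derivations for the same string.

Ambiguous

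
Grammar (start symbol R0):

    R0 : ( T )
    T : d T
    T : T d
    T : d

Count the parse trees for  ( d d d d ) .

Parse trees for ( d d d d ):
  [R0 ( [T d [T d [T d [T d]]]] )]
  [R0 ( [T d [T d [T [T d] d]]] )]
  [R0 ( [T d [T [T d [T d]] d]] )]
  [R0 ( [T d [T [T [T d] d] d]] )]
  [R0 ( [T [T d [T d [T d]]] d] )]
  [R0 ( [T [T d [T [T d] d]] d] )]
  [R0 ( [T [T [T d [T d]] d] d] )]
  [R0 ( [T [T [T [T d] d] d] d] )]

8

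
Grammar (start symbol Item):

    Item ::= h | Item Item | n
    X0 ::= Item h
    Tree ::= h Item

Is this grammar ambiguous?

Witness: h h h

Derivation 1: Item ⇒ Item Item ⇒ h Item ⇒ h Item Item ⇒ h h Item ⇒ h h h
Derivation 2: Item ⇒ Item Item ⇒ Item Item Item ⇒ h Item Item ⇒ h h Item ⇒ h h h

Two distinct leftmost derivations for the same string.

Ambiguous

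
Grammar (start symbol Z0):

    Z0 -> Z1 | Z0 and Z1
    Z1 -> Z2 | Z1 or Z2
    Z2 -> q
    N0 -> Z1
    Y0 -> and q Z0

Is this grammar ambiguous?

Unambiguous

(N0, Y0 are unreachable from Z0, so their rules don't affect L(Z0).) Z0 → Z0 and Z1 | Z1  ;  Z1 → Z1 or Z2 | Z2  — a left-associative chain with Z2 at the bottom. Each string factors uniquely by precedence.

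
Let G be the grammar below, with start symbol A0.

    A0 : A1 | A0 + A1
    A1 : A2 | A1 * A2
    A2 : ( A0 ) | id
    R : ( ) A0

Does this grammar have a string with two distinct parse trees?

Unambiguous

(R is unreachable from A0, so its rules don't affect L(A0).) The grammar is stratified — A0 handles '+' (left-recursive), A1 handles '*', A2 atoms. Each operator has a fixed associativity and precedence level, so every string has one parse.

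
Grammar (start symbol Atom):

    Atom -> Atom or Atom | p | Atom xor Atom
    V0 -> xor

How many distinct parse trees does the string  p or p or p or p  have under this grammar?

5

Parse trees for p or p or p or p:
  [Atom [Atom p] or [Atom [Atom p] or [Atom [Atom p] or [Atom p]]]]
  [Atom [Atom p] or [Atom [Atom [Atom p] or [Atom p]] or [Atom p]]]
  [Atom [Atom [Atom p] or [Atom p]] or [Atom [Atom p] or [Atom p]]]
  [Atom [Atom [Atom p] or [Atom [Atom p] or [Atom p]]] or [Atom p]]
  [Atom [Atom [Atom [Atom p] or [Atom p]] or [Atom p]] or [Atom p]]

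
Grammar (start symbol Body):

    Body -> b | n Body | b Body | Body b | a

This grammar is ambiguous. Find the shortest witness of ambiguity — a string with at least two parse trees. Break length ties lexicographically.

b b

length 1: no string has ≥2 trees
length 2: b b has 2 parse trees

Two derivations of b b:
  Body ⇒ b Body ⇒ b b
  Body ⇒ Body b ⇒ b b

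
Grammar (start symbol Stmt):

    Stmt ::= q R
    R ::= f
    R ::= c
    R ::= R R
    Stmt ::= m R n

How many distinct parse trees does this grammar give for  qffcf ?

Parse trees for qffcf:
  [Stmt q [R [R f] [R [R f] [R [R c] [R f]]]]]
  [Stmt q [R [R f] [R [R [R f] [R c]] [R f]]]]
  [Stmt q [R [R [R f] [R f]] [R [R c] [R f]]]]
  [Stmt q [R [R [R f] [R [R f] [R c]]] [R f]]]
  [Stmt q [R [R [R [R f] [R f]] [R c]] [R f]]]

5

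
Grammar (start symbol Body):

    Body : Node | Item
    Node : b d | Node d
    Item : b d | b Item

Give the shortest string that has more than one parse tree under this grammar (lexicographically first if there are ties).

length 2: b d has 2 parse trees

Two derivations of b d:
  Body ⇒ Node ⇒ b d
  Body ⇒ Item ⇒ b d

b d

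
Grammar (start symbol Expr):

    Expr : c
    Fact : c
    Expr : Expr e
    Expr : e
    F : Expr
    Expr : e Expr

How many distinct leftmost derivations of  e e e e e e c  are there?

Parse trees for e e e e e e c:
  [Expr e [Expr e [Expr e [Expr e [Expr e [Expr e [Expr c]]]]]]]

1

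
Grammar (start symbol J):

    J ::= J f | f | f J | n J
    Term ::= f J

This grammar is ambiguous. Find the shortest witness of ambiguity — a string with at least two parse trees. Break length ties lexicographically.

length 1: no string has ≥2 trees
length 2: f f has 2 parse trees

Two derivations of f f:
  J ⇒ J f ⇒ f f
  J ⇒ f J ⇒ f f

f f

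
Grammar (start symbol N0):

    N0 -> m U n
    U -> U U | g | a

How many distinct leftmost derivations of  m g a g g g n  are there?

14

Parse trees for m g a g g g n (showing first 6 of 14):
  [N0 m [U [U g] [U [U a] [U [U g] [U [U g] [U g]]]]] n]
  [N0 m [U [U g] [U [U a] [U [U [U g] [U g]] [U g]]]] n]
  [N0 m [U [U g] [U [U [U a] [U g]] [U [U g] [U g]]]] n]
  [N0 m [U [U g] [U [U [U a] [U [U g] [U g]]] [U g]]] n]
  [N0 m [U [U g] [U [U [U [U a] [U g]] [U g]] [U g]]] n]
  [N0 m [U [U [U g] [U a]] [U [U g] [U [U g] [U g]]]] n]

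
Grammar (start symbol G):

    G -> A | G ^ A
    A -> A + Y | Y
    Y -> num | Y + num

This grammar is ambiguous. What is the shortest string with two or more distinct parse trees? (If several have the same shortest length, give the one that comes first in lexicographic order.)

num + num

length 1: no string has ≥2 trees
length 3: num + num has 2 parse trees

Two derivations of num + num:
  G ⇒ A ⇒ A + Y ⇒ Y + Y ⇒ num + Y ⇒ num + num
  G ⇒ A ⇒ Y ⇒ Y + num ⇒ num + num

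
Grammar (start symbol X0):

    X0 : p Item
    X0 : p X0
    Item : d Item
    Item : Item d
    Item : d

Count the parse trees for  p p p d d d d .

8

Parse trees for p p p d d d d:
  [X0 p [X0 p [X0 p [Item d [Item d [Item d [Item d]]]]]]]
  [X0 p [X0 p [X0 p [Item d [Item d [Item [Item d] d]]]]]]
  [X0 p [X0 p [X0 p [Item d [Item [Item d [Item d]] d]]]]]
  [X0 p [X0 p [X0 p [Item d [Item [Item [Item d] d] d]]]]]
  [X0 p [X0 p [X0 p [Item [Item d [Item d [Item d]]] d]]]]
  [X0 p [X0 p [X0 p [Item [Item d [Item [Item d] d]] d]]]]
  [X0 p [X0 p [X0 p [Item [Item [Item d [Item d]] d] d]]]]
  [X0 p [X0 p [X0 p [Item [Item [Item [Item d] d] d] d]]]]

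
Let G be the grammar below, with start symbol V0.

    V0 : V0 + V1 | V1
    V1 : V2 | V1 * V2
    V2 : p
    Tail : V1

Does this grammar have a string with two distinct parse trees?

Unambiguous

Only V0, V1, V2 are reachable from V0; ignoring the rest: V0 → V0 + V1 | V1  ;  V1 → V1 * V2 | V2  — a left-associative chain with V2 at the bottom. Each string factors uniquely by precedence.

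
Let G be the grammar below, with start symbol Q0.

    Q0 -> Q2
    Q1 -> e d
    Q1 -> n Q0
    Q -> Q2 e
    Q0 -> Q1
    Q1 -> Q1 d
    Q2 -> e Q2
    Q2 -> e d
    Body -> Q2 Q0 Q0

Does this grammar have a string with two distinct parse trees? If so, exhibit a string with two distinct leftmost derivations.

Witness: e d

Derivation 1: Q0 ⇒ Q2 ⇒ e d
Derivation 2: Q0 ⇒ Q1 ⇒ e d

Two distinct leftmost derivations for the same string.

Ambiguous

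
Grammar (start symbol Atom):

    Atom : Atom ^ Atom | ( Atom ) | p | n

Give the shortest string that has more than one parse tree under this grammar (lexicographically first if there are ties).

length 1: no string has ≥2 trees
length 3: no string has ≥2 trees
length 5: n ^ n ^ n has 2 parse trees

Two derivations of n ^ n ^ n:
  Atom ⇒ Atom ^ Atom ⇒ Atom ^ Atom ^ Atom ⇒ n ^ Atom ^ Atom ⇒ n ^ n ^ Atom ⇒ n ^ n ^ n
  Atom ⇒ Atom ^ Atom ⇒ n ^ Atom ⇒ n ^ Atom ^ Atom ⇒ n ^ n ^ Atom ⇒ n ^ n ^ n

n ^ n ^ n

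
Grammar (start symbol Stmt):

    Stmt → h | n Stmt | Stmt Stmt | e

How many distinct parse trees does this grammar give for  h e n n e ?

2

Parse trees for h e n n e:
  [Stmt [Stmt h] [Stmt [Stmt e] [Stmt n [Stmt n [Stmt e]]]]]
  [Stmt [Stmt [Stmt h] [Stmt e]] [Stmt n [Stmt n [Stmt e]]]]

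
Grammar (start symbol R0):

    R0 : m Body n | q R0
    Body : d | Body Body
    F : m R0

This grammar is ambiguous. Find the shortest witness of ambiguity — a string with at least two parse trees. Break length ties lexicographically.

m d d d n

length 3: no string has ≥2 trees
length 4: no string has ≥2 trees
length 5: m d d d n has 2 parse trees

Two derivations of m d d d n:
  R0 ⇒ m Body n ⇒ m Body Body n ⇒ m d Body n ⇒ m d Body Body n ⇒ m d d Body n ⇒ m d d d n
  R0 ⇒ m Body n ⇒ m Body Body n ⇒ m Body Body Body n ⇒ m d Body Body n ⇒ m d d Body n ⇒ m d d d n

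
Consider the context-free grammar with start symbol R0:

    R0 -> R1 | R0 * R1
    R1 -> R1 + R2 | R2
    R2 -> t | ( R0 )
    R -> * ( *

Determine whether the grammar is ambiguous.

Unambiguous

Only R0, R1, R2 are reachable from R0; ignoring the rest: This is a standard precedence ladder (R0 over R1 over R2), with each level left-recursive on its own operator ('*' at R0, '+' at R1). That structure is LR(1), hence unambiguous.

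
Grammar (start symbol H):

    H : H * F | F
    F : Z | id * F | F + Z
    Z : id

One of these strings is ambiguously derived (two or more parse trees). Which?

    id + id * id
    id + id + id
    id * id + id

id * id + id

id + id * id: 1 tree
id + id + id: 1 tree
id * id + id: 3 trees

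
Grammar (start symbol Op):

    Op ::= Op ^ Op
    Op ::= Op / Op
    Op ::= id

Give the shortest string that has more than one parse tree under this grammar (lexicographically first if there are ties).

id / id / id

length 1: no string has ≥2 trees
length 3: no string has ≥2 trees
length 5: id / id / id has 2 parse trees

Two derivations of id / id / id:
  Op ⇒ Op / Op ⇒ Op / Op / Op ⇒ id / Op / Op ⇒ id / id / Op ⇒ id / id / id
  Op ⇒ Op / Op ⇒ id / Op ⇒ id / Op / Op ⇒ id / id / Op ⇒ id / id / id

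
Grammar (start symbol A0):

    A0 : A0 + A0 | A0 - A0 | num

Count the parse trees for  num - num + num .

Parse trees for num - num + num:
  [A0 [A0 [A0 num] - [A0 num]] + [A0 num]]
  [A0 [A0 num] - [A0 [A0 num] + [A0 num]]]

2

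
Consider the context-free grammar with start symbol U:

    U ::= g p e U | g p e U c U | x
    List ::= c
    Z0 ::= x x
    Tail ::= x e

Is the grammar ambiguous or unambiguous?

Ambiguous

Witness: g p e g p e x c x

Derivation 1: U ⇒ g p e U ⇒ g p e g p e U c U ⇒ g p e g p e x c U ⇒ g p e g p e x c x
Derivation 2: U ⇒ g p e U c U ⇒ g p e g p e U c U ⇒ g p e g p e x c U ⇒ g p e g p e x c x

Two distinct leftmost derivations for the same string.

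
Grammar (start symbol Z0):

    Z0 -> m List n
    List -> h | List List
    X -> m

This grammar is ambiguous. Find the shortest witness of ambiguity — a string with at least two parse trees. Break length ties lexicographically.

length 3: no string has ≥2 trees
length 4: no string has ≥2 trees
length 5: m h h h n has 2 parse trees

Two derivations of m h h h n:
  Z0 ⇒ m List n ⇒ m List List n ⇒ m h List n ⇒ m h List List n ⇒ m h h List n ⇒ m h h h n
  Z0 ⇒ m List n ⇒ m List List n ⇒ m List List List n ⇒ m h List List n ⇒ m h h List n ⇒ m h h h n

m h h h n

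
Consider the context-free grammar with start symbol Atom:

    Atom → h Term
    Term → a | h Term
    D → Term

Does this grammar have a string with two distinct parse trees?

Unambiguous

Only Atom, Term are reachable from Atom; ignoring the rest: Restricted to the reachable nonterminals, every rule has the form A → t or A → t B, and no two rules for the same A share a first terminal. The grammar encodes a DFA — one run per string.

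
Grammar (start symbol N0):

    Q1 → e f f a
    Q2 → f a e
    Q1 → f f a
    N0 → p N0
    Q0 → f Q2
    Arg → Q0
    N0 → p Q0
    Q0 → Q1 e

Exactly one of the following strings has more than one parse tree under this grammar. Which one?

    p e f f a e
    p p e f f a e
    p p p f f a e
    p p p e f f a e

p e f f a e: 1 tree
p p e f f a e: 1 tree
p p p f f a e: 2 trees
p p p e f f a e: 1 tree

p p p f f a e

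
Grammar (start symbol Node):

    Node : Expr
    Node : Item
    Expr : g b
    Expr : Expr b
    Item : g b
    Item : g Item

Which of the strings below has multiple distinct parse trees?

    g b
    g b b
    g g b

g b: 2 trees
g b b: 1 tree
g g b: 1 tree

g b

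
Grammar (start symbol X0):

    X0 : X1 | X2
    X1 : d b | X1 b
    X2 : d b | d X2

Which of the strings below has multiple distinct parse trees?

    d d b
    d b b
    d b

d b

d d b: 1 tree
d b b: 1 tree
d b: 2 trees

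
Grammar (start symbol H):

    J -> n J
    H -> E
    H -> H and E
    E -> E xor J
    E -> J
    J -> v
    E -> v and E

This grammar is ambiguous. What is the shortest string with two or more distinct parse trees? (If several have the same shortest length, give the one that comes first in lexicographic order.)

length 1: no string has ≥2 trees
length 2: no string has ≥2 trees
length 3: v and v has 2 parse trees

Two derivations of v and v:
  H ⇒ E ⇒ v and E ⇒ v and J ⇒ v and v
  H ⇒ H and E ⇒ E and E ⇒ J and E ⇒ v and E ⇒ v and J ⇒ v and v

v and v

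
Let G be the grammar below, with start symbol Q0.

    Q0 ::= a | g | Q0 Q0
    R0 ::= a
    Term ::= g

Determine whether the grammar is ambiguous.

Witness: a a a

Derivation 1: Q0 ⇒ Q0 Q0 ⇒ a Q0 ⇒ a Q0 Q0 ⇒ a a Q0 ⇒ a a a
Derivation 2: Q0 ⇒ Q0 Q0 ⇒ Q0 Q0 Q0 ⇒ a Q0 Q0 ⇒ a a Q0 ⇒ a a a

Two distinct leftmost derivations for the same string.

Ambiguous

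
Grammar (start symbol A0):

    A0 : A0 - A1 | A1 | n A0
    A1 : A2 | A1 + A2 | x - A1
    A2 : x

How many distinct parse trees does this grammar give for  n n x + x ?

Parse trees for n n x + x:
  [A0 n [A0 n [A0 [A1 [A1 [A2 x]] + [A2 x]]]]]

1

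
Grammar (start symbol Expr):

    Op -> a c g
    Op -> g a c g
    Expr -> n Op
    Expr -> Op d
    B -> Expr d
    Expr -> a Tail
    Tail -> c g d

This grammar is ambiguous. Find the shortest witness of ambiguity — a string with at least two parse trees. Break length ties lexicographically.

a c g d

length 4: a c g d has 2 parse trees

Two derivations of a c g d:
  Expr ⇒ Op d ⇒ a c g d
  Expr ⇒ a Tail ⇒ a c g d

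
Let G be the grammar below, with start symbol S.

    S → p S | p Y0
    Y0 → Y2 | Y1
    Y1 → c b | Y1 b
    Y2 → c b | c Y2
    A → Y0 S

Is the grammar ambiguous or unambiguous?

Witness: p c b

Derivation 1: S ⇒ p Y0 ⇒ p Y2 ⇒ p c b
Derivation 2: S ⇒ p Y0 ⇒ p Y1 ⇒ p c b

Two distinct leftmost derivations for the same string.

Ambiguous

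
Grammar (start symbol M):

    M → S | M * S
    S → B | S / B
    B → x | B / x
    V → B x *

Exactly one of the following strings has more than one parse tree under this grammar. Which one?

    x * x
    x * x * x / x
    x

x * x * x / x

x * x: 1 tree
x * x * x / x: 2 trees
x: 1 tree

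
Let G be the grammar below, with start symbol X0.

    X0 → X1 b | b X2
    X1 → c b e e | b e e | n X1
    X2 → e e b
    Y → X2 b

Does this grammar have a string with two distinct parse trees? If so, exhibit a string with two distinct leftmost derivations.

Witness: b e e b

Derivation 1: X0 ⇒ X1 b ⇒ b e e b
Derivation 2: X0 ⇒ b X2 ⇒ b e e b

Two distinct leftmost derivations for the same string.

Ambiguous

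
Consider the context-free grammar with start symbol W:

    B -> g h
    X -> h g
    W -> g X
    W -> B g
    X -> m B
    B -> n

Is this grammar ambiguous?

Witness: g h g

Derivation 1: W ⇒ g X ⇒ g h g
Derivation 2: W ⇒ B g ⇒ g h g

Two distinct leftmost derivations for the same string.

Ambiguous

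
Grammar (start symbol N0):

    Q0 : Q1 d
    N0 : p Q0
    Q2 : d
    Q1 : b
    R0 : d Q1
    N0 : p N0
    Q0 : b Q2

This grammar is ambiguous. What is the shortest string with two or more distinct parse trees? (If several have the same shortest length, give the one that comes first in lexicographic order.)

length 3: p b d has 2 parse trees

Two derivations of p b d:
  N0 ⇒ p Q0 ⇒ p Q1 d ⇒ p b d
  N0 ⇒ p Q0 ⇒ p b Q2 ⇒ p b d

p b d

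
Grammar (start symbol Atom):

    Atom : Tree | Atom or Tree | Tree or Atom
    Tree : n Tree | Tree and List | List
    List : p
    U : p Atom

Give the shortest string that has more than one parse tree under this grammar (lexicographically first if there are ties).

length 1: no string has ≥2 trees
length 2: no string has ≥2 trees
length 3: p or p has 2 parse trees

Two derivations of p or p:
  Atom ⇒ Atom or Tree ⇒ Tree or Tree ⇒ List or Tree ⇒ p or Tree ⇒ p or List ⇒ p or p
  Atom ⇒ Tree or Atom ⇒ List or Atom ⇒ p or Atom ⇒ p or Tree ⇒ p or List ⇒ p or p

p or p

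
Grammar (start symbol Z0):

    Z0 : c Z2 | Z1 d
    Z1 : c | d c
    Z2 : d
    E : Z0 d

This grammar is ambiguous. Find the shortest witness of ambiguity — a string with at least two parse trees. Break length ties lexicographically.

length 2: c d has 2 parse trees

Two derivations of c d:
  Z0 ⇒ c Z2 ⇒ c d
  Z0 ⇒ Z1 d ⇒ c d

c d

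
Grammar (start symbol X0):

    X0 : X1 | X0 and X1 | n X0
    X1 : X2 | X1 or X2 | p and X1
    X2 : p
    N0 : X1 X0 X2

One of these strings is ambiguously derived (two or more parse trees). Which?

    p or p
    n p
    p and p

p or p: 1 tree
n p: 1 tree
p and p: 2 trees

p and p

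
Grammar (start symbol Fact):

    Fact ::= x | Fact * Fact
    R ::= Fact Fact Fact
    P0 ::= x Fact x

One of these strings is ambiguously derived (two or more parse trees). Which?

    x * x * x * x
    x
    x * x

x * x * x * x: 5 trees
x: 1 tree
x * x: 1 tree

x * x * x * x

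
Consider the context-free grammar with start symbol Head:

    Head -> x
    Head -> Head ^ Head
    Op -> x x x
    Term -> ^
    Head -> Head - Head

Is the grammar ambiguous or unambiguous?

Witness: x - x - x

Derivation 1: Head ⇒ Head - Head ⇒ x - Head ⇒ x - Head - Head ⇒ x - x - Head ⇒ x - x - x
Derivation 2: Head ⇒ Head - Head ⇒ Head - Head - Head ⇒ x - Head - Head ⇒ x - x - Head ⇒ x - x - x

Two distinct leftmost derivations for the same string.

Ambiguous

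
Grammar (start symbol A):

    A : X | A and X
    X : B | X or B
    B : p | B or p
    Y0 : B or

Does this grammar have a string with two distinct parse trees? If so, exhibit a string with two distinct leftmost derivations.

Witness: p or p

Derivation 1: A ⇒ X ⇒ B ⇒ B or p ⇒ p or p
Derivation 2: A ⇒ X ⇒ X or B ⇒ B or B ⇒ p or B ⇒ p or p

Two distinct leftmost derivations for the same string.

Ambiguous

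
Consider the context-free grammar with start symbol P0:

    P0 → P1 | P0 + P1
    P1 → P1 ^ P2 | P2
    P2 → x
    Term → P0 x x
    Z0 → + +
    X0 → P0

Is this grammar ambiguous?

Unambiguous

Only P0, P1, P2 are reachable from P0; ignoring the rest: P0 → P0 + P1 | P1  ;  P1 → P1 ^ P2 | P2  — a left-associative chain with P2 at the bottom. Each string factors uniquely by precedence.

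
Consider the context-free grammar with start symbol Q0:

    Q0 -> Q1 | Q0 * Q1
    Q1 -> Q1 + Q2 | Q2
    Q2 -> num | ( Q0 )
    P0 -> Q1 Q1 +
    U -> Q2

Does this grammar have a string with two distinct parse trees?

Unambiguous

Only Q0, Q1, Q2 are reachable from Q0; ignoring the rest: Q0 → Q0 * Q1 | Q1  ;  Q1 → Q1 + Q2 | Q2  — a left-associative chain with Q2 at the bottom. Each string factors uniquely by precedence.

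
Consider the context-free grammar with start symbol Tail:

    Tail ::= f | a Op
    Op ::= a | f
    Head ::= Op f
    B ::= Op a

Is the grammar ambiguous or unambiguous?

Only Tail, Op are reachable from Tail; ignoring the rest: Restricted to the reachable nonterminals, every rule has the form A → t or A → t B, and no two rules for the same A share a first terminal. The grammar encodes a DFA — one run per string.

Unambiguous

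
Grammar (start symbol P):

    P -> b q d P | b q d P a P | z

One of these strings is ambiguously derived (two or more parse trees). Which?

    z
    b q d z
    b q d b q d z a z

b q d b q d z a z

z: 1 tree
b q d z: 1 tree
b q d b q d z a z: 2 trees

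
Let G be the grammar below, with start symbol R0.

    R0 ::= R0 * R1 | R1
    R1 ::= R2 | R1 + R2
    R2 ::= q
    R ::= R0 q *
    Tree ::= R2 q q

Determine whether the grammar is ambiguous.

Only R0, R1, R2 are reachable from R0; ignoring the rest: R0 → R0 * R1 | R1  ;  R1 → R1 + R2 | R2  — a left-associative chain with R2 at the bottom. Each string factors uniquely by precedence.

Unambiguous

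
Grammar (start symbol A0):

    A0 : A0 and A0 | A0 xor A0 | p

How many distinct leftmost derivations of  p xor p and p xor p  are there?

Parse trees for p xor p and p xor p:
  [A0 [A0 [A0 p] xor [A0 p]] and [A0 [A0 p] xor [A0 p]]]
  [A0 [A0 p] xor [A0 [A0 p] and [A0 [A0 p] xor [A0 p]]]]
  [A0 [A0 p] xor [A0 [A0 [A0 p] and [A0 p]] xor [A0 p]]]
  [A0 [A0 [A0 [A0 p] xor [A0 p]] and [A0 p]] xor [A0 p]]
  [A0 [A0 [A0 p] xor [A0 [A0 p] and [A0 p]]] xor [A0 p]]

5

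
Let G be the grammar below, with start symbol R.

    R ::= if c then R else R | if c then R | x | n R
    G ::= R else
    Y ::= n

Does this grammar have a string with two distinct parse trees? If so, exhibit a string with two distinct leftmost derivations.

Ambiguous

Witness: if c then if c then x else x

Derivation 1: R ⇒ if c then R else R ⇒ if c then if c then R else R ⇒ if c then if c then x else R ⇒ if c then if c then x else x
Derivation 2: R ⇒ if c then R ⇒ if c then if c then R else R ⇒ if c then if c then x else R ⇒ if c then if c then x else x

Two distinct leftmost derivations for the same string.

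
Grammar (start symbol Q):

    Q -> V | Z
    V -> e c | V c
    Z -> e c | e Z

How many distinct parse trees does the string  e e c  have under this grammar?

Parse trees for e e c:
  [Q [Z e [Z e c]]]

1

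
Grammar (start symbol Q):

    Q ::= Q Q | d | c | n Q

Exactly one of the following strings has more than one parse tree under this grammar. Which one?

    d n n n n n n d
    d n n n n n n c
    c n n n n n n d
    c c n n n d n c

c c n n n d n c

d n n n n n n d: 1 tree
d n n n n n n c: 1 tree
c n n n n n n d: 1 tree
c c n n n d n c: 11 trees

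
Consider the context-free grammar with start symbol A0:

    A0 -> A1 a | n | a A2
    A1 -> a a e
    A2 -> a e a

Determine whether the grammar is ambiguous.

Ambiguous

Witness: a a e a

Derivation 1: A0 ⇒ A1 a ⇒ a a e a
Derivation 2: A0 ⇒ a A2 ⇒ a a e a

Two distinct leftmost derivations for the same string.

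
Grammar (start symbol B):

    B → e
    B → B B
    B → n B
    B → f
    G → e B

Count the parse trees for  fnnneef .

20

Parse trees for fnnneef (showing first 6 of 20):
  [B [B f] [B [B n [B n [B n [B e]]]] [B [B e] [B f]]]]
  [B [B f] [B [B [B n [B n [B n [B e]]]] [B e]] [B f]]]
  [B [B f] [B [B n [B [B n [B n [B e]]] [B e]]] [B f]]]
  [B [B f] [B [B n [B n [B [B n [B e]] [B e]]]] [B f]]]
  [B [B f] [B [B n [B n [B n [B [B e] [B e]]]]] [B f]]]
  [B [B f] [B n [B [B n [B n [B e]]] [B [B e] [B f]]]]]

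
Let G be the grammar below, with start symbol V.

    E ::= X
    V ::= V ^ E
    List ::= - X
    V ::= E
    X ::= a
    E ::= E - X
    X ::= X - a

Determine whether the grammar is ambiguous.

Witness: a - a

Derivation 1: V ⇒ E ⇒ X ⇒ X - a ⇒ a - a
Derivation 2: V ⇒ E ⇒ E - X ⇒ X - X ⇒ a - X ⇒ a - a

Two distinct leftmost derivations for the same string.

Ambiguous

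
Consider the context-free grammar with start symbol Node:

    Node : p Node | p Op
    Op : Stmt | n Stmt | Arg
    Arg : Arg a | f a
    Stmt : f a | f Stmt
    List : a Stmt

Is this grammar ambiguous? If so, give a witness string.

Witness: p f a

Derivation 1: Node ⇒ p Op ⇒ p Stmt ⇒ p f a
Derivation 2: Node ⇒ p Op ⇒ p Arg ⇒ p f a

Two distinct leftmost derivations for the same string.

Ambiguous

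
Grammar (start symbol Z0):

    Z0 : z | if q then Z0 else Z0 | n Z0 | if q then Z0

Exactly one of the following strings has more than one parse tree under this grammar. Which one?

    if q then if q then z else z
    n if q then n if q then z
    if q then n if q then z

if q then if q then z else z

if q then if q then z else z: 2 trees
n if q then n if q then z: 1 tree
if q then n if q then z: 1 tree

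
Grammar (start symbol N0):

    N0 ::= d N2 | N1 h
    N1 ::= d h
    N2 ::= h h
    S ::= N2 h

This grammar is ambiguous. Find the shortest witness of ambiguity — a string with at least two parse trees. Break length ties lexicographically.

length 3: d h h has 2 parse trees

Two derivations of d h h:
  N0 ⇒ d N2 ⇒ d h h
  N0 ⇒ N1 h ⇒ d h h

d h h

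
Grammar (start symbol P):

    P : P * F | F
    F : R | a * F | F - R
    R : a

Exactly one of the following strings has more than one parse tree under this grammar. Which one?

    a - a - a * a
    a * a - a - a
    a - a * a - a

a - a - a * a: 1 tree
a * a - a - a: 4 trees
a - a * a - a: 1 tree

a * a - a - a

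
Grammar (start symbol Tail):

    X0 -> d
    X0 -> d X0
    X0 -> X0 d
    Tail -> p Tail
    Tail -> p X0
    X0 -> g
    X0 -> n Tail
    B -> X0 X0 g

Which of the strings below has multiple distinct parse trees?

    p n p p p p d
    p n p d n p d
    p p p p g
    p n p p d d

p n p p d d

p n p p p p d: 1 tree
p n p d n p d: 1 tree
p p p p g: 1 tree
p n p p d d: 3 trees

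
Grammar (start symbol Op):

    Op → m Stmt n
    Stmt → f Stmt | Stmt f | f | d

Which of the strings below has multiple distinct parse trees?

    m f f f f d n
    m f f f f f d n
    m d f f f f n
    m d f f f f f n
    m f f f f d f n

m f f f f d n: 1 tree
m f f f f f d n: 1 tree
m d f f f f n: 1 tree
m d f f f f f n: 1 tree
m f f f f d f n: 5 trees

m f f f f d f n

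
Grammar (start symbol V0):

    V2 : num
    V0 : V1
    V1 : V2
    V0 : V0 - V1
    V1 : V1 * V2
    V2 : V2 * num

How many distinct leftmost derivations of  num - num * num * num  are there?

4

Parse trees for num - num * num * num:
  [V0 [V0 [V1 [V2 num]]] - [V1 [V2 [V2 [V2 num] * num] * num]]]
  [V0 [V0 [V1 [V2 num]]] - [V1 [V1 [V2 num]] * [V2 [V2 num] * num]]]
  [V0 [V0 [V1 [V2 num]]] - [V1 [V1 [V2 [V2 num] * num]] * [V2 num]]]
  [V0 [V0 [V1 [V2 num]]] - [V1 [V1 [V1 [V2 num]] * [V2 num]] * [V2 num]]]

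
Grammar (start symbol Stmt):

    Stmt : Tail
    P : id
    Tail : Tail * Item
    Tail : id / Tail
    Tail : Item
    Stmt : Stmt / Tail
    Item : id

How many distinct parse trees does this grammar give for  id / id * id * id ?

4

Parse trees for id / id * id * id:
  [Stmt [Tail [Tail [Tail id / [Tail [Item id]]] * [Item id]] * [Item id]]]
  [Stmt [Tail [Tail id / [Tail [Tail [Item id]] * [Item id]]] * [Item id]]]
  [Stmt [Tail id / [Tail [Tail [Tail [Item id]] * [Item id]] * [Item id]]]]
  [Stmt [Stmt [Tail [Item id]]] / [Tail [Tail [Tail [Item id]] * [Item id]] * [Item id]]]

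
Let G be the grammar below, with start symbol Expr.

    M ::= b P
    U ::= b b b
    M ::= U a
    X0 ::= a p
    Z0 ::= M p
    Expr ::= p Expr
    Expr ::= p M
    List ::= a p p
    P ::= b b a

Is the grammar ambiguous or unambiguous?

Ambiguous

Witness: p b b b a

Derivation 1: Expr ⇒ p M ⇒ p b P ⇒ p b b b a
Derivation 2: Expr ⇒ p M ⇒ p U a ⇒ p b b b a

Two distinct leftmost derivations for the same string.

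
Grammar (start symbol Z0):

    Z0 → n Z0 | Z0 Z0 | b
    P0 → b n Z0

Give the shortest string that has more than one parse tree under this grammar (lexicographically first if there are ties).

length 1: no string has ≥2 trees
length 2: no string has ≥2 trees
length 3: b b b has 2 parse trees

Two derivations of b b b:
  Z0 ⇒ Z0 Z0 ⇒ Z0 Z0 Z0 ⇒ b Z0 Z0 ⇒ b b Z0 ⇒ b b b
  Z0 ⇒ Z0 Z0 ⇒ b Z0 ⇒ b Z0 Z0 ⇒ b b Z0 ⇒ b b b

b b b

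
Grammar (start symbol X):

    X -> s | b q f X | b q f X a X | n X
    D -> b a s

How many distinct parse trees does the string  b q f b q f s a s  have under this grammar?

2

Parse trees for b q f b q f s a s:
  [X b q f [X b q f [X s] a [X s]]]
  [X b q f [X b q f [X s]] a [X s]]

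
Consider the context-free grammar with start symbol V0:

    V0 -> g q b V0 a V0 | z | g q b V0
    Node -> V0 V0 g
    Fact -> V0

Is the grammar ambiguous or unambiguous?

Witness: g q b g q b z a z

Derivation 1: V0 ⇒ g q b V0 a V0 ⇒ g q b g q b V0 a V0 ⇒ g q b g q b z a V0 ⇒ g q b g q b z a z
Derivation 2: V0 ⇒ g q b V0 ⇒ g q b g q b V0 a V0 ⇒ g q b g q b z a V0 ⇒ g q b g q b z a z

Two distinct leftmost derivations for the same string.

Ambiguous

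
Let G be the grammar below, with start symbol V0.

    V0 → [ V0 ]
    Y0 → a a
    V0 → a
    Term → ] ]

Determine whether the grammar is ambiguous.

(Term, Y0 are unreachable from V0, so their rules don't affect L(V0).) Each string is a nest of matched brackets around a single atom. An opening bracket forces the recursive rule; an atom forces the base rule.

Unambiguous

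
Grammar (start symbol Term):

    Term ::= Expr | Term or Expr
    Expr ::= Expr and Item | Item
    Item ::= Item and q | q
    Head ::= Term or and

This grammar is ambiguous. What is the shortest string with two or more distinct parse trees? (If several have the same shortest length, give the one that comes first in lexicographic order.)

length 1: no string has ≥2 trees
length 3: q and q has 2 parse trees

Two derivations of q and q:
  Term ⇒ Expr ⇒ Expr and Item ⇒ Item and Item ⇒ q and Item ⇒ q and q
  Term ⇒ Expr ⇒ Item ⇒ Item and q ⇒ q and q

q and q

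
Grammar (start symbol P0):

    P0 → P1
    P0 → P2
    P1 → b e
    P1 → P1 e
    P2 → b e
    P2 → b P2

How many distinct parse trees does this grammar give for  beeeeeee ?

Parse trees for beeeeeee:
  [P0 [P1 [P1 [P1 [P1 [P1 [P1 [P1 b e] e] e] e] e] e] e]]

1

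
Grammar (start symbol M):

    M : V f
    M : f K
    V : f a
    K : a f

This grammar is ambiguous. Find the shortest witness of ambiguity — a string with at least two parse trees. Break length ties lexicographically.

f a f

length 3: f a f has 2 parse trees

Two derivations of f a f:
  M ⇒ V f ⇒ f a f
  M ⇒ f K ⇒ f a f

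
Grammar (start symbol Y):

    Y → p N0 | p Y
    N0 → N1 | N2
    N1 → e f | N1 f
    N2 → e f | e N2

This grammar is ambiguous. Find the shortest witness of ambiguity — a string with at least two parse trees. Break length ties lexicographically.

p e f

length 3: p e f has 2 parse trees

Two derivations of p e f:
  Y ⇒ p N0 ⇒ p N1 ⇒ p e f
  Y ⇒ p N0 ⇒ p N2 ⇒ p e f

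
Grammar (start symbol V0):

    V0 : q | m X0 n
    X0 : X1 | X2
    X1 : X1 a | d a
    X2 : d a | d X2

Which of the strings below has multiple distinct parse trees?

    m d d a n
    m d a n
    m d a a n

m d d a n: 1 tree
m d a n: 2 trees
m d a a n: 1 tree

m d a n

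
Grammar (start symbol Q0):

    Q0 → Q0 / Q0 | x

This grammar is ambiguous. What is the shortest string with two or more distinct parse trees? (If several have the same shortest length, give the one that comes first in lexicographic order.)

x / x / x

length 1: no string has ≥2 trees
length 3: no string has ≥2 trees
length 5: x / x / x has 2 parse trees

Two derivations of x / x / x:
  Q0 ⇒ Q0 / Q0 ⇒ Q0 / Q0 / Q0 ⇒ x / Q0 / Q0 ⇒ x / x / Q0 ⇒ x / x / x
  Q0 ⇒ Q0 / Q0 ⇒ x / Q0 ⇒ x / Q0 / Q0 ⇒ x / x / Q0 ⇒ x / x / x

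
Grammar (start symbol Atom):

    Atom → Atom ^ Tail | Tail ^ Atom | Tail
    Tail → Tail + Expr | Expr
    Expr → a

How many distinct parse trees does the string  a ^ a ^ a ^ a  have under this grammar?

Parse trees for a ^ a ^ a ^ a:
  [Atom [Atom [Atom [Atom [Tail [Expr a]]] ^ [Tail [Expr a]]] ^ [Tail [Expr a]]] ^ [Tail [Expr a]]]
  [Atom [Atom [Atom [Tail [Expr a]] ^ [Atom [Tail [Expr a]]]] ^ [Tail [Expr a]]] ^ [Tail [Expr a]]]
  [Atom [Atom [Tail [Expr a]] ^ [Atom [Atom [Tail [Expr a]]] ^ [Tail [Expr a]]]] ^ [Tail [Expr a]]]
  [Atom [Atom [Tail [Expr a]] ^ [Atom [Tail [Expr a]] ^ [Atom [Tail [Expr a]]]]] ^ [Tail [Expr a]]]
  [Atom [Tail [Expr a]] ^ [Atom [Atom [Atom [Tail [Expr a]]] ^ [Tail [Expr a]]] ^ [Tail [Expr a]]]]
  [Atom [Tail [Expr a]] ^ [Atom [Atom [Tail [Expr a]] ^ [Atom [Tail [Expr a]]]] ^ [Tail [Expr a]]]]
  [Atom [Tail [Expr a]] ^ [Atom [Tail [Expr a]] ^ [Atom [Atom [Tail [Expr a]]] ^ [Tail [Expr a]]]]]
  [Atom [Tail [Expr a]] ^ [Atom [Tail [Expr a]] ^ [Atom [Tail [Expr a]] ^ [Atom [Tail [Expr a]]]]]]

8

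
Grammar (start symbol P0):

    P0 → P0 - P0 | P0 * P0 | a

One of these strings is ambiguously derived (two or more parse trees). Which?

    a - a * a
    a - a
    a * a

a - a * a: 2 trees
a - a: 1 tree
a * a: 1 tree

a - a * a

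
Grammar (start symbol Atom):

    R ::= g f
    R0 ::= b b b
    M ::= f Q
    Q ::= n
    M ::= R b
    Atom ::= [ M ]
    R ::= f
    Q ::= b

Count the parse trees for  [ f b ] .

Parse trees for [ f b ]:
  [Atom [ [M f [Q b]] ]]
  [Atom [ [M [R f] b] ]]

2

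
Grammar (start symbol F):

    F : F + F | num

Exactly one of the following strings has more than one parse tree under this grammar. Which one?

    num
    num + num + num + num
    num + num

num: 1 tree
num + num + num + num: 5 trees
num + num: 1 tree

num + num + num + num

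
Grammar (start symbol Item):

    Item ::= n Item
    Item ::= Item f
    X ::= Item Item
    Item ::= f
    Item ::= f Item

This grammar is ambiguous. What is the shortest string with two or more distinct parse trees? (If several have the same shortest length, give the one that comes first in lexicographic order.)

length 1: no string has ≥2 trees
length 2: f f has 2 parse trees

Two derivations of f f:
  Item ⇒ Item f ⇒ f f
  Item ⇒ f Item ⇒ f f

f f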